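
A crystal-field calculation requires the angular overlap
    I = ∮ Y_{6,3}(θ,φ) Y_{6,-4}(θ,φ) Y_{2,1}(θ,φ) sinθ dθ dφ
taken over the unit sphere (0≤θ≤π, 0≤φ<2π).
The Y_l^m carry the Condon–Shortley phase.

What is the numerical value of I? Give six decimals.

0.179515

Rules hold: Σm=0, L=14 even, 0≤2≤12.
N = 13·13·5 = 845
Δ = 10!·2!·2!/15! = 1/90090
Racah Σ t=4..6: t=4:+1/69120 t=5:−1/14400 t=6:+1/69120 = -7/172800
⇒ 3j(6 6 2; 0 0 0)² = 14/715, sgn -1
Racah Σ t=1..2: t=1:−1/725760 t=2:+1/161280 = 1/207360
⇒ 3j(6 6 2; 3 -4 1)² = 7/286, sgn -1
4πI² = N·(3j₀)²·(3jₘ)² = 49/121
I = +1·√(0.404959/4π) = 0.17951487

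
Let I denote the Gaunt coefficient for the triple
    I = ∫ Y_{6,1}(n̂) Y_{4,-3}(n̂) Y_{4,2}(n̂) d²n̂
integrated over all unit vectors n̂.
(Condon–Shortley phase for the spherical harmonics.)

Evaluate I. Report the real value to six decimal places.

m-sum 0 ✓  L=14 even ✓  2≤4≤10 ✓
Π(2lᵢ+1) = 13×9×9 = 1053
triangle coeff Δ(6,4,4) = 1/1261260
Σ_t [2,4]: t=2:+1/4608 t=3:−1/1296 t=4:+1/4608 = -7/20736
(3j)²=20/1287 [(6 4 4; 0 0 0)], sign=-1
Σ_t [0,1]: t=0:+1/86400 t=1:−1/11520 = -13/172800
(3j)²=13/660 [(6 4 4; 1 -3 2)], sign=-1
⇒ 4πI² = 39/121
I = (+1)√(39/121/(4π)) = 0.16015286

0.160153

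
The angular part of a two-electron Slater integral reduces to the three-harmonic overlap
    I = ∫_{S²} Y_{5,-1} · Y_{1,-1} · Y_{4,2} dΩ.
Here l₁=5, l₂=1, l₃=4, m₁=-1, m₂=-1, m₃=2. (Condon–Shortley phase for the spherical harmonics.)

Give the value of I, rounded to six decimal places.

Checks pass: Σm=0; 10 even; l₃=4∈[4,6].
(2·5+1)(2·1+1)(2·4+1) = 297
Δ: 2! 8! 0! / 11! → 1/495
sum: t=1:−1/576 = -1/576
3j²(5 1 4; 0 0 0) = Δ·Π!·Σ² = 5/99  (sign -1)
sum: t=0:+1/2880 = 1/2880
3j²(5 1 4; -1 -1 2) = Δ·Π!·Σ² = 2/165  (sign +1)
combine: 4πI² = 297·5/99·2/165 = 2/11
take √, sign -1: I = -0.12028562

-0.120286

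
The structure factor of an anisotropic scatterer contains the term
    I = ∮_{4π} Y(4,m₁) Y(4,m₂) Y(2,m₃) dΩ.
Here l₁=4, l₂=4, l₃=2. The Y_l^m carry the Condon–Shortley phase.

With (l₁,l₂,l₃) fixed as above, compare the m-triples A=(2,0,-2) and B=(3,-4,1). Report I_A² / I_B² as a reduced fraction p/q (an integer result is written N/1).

Same 4,4,2: normalisation and zero-m 3j drop out of the ratio.
A: Δ: 6! 2! 2! / 11! → 1/13860; sum: t=2:+1/192 = 1/192; 3j²(4 4 2; 2 0 -2) = Δ·Π!·Σ² = 3/77  (sign +1)
B: Δ: 6! 2! 2! / 11! → 1/13860; sum: t=0:+1/1440 = 1/1440; 3j²(4 4 2; 3 -4 1) = Δ·Π!·Σ² = 7/165  (sign -1)
I_A²/I_B² = (3/77)/(7/165) = 45/49

45/49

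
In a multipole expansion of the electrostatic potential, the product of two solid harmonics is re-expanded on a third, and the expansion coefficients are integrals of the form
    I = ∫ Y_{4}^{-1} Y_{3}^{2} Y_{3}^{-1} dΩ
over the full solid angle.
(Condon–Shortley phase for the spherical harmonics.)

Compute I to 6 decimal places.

0.145070

Checks pass: Σm=0; 10 even; l₃=3∈[1,7].
(2·4+1)(2·3+1)(2·3+1) = 441
Δ: 4! 4! 2! / 11! → 1/34650
sum: t=1:−1/72 t=2:+1/16 t=3:−1/72 = 5/144
3j²(4 3 3; 0 0 0) = Δ·Π!·Σ² = 2/77  (sign -1)
sum: t=3:−1/48 t=4:+1/144 = -1/72
3j²(4 3 3; -1 2 -1) = Δ·Π!·Σ² = 16/693  (sign -1)
combine: 4πI² = 441·2/77·16/693 = 32/121
take √, sign +1: I = 0.14506992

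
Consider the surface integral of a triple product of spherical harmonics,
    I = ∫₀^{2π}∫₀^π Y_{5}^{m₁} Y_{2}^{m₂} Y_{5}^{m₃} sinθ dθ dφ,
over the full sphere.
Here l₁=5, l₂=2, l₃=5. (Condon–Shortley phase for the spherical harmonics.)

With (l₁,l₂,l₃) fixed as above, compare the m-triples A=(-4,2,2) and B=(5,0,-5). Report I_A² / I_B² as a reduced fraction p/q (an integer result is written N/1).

Same 5,2,5: normalisation and zero-m 3j drop out of the ratio.
A: Δ: 2! 8! 2! / 13! → 1/38610; sum: t=2:+1/20160 = 1/20160; 3j²(5 2 5; -4 2 2) = Δ·Π!·Σ² = 12/715  (sign -1)
B: Δ: 2! 8! 2! / 13! → 1/38610; sum: t=0:+1/161280 = 1/161280; 3j²(5 2 5; 5 0 -5) = Δ·Π!·Σ² = 15/286  (sign +1)
I_A²/I_B² = (12/715)/(15/286) = 8/25

8/25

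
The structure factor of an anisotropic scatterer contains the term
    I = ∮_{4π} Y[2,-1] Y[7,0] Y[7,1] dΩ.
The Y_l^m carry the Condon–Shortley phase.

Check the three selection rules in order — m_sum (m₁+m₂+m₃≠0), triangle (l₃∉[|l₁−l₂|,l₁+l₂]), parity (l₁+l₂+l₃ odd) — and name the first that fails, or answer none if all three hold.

azimuthal sum: -1 + 0 + 1 = 0  ✓
5 ≤ 7 ≤ 9 (triangle on l)  ✓
L = 2 + 7 + 7 = 16 (even)  ✓

none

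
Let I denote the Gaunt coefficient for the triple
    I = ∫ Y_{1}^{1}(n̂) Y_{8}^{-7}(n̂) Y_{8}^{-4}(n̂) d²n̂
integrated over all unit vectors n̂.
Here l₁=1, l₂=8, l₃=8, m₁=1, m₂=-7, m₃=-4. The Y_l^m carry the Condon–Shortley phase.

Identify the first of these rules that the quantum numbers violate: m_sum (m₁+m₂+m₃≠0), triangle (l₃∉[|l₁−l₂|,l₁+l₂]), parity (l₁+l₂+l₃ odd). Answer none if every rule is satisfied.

m₁+m₂+m₃ = 1 − 7 − 4 = -10  ✗
triangle: |1−8|=7 ≤ l₃=8 ≤ 1+8=9
parity: l₁+l₂+l₃ = 17 is odd

m_sum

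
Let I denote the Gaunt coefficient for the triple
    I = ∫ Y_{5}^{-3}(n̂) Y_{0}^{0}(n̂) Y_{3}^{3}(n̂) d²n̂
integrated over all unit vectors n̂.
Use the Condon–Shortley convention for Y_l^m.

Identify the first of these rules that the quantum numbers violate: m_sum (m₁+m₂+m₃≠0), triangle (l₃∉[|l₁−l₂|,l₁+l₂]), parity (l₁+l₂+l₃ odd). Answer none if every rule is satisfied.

m₁+m₂+m₃ = -3 + 0 + 3 = 0  ✓
triangle: |5−0|=5 ≤ l₃=3 ≤ 5+0=5  ✗
parity: l₁+l₂+l₃ = 8 is even

triangle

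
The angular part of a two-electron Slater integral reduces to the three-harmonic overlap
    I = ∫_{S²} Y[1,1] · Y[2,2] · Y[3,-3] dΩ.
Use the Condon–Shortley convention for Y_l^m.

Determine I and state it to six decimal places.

m-sum 0 ✓  L=6 even ✓  1≤3≤3 ✓
Π(2lᵢ+1) = 3×5×7 = 105
triangle coeff Δ(1,2,3) = 1/105
Σ_t [0,0]: t=0:+1/4 = 1/4
(3j)²=3/35 [(1 2 3; 0 0 0)], sign=-1
Σ_t [0,0]: t=0:+1/48 = 1/48
(3j)²=1/7 [(1 2 3; 1 2 -3)], sign=+1
⇒ 4πI² = 9/7
I = (-1)√(9/7/(4π)) = -0.31986543

-0.319865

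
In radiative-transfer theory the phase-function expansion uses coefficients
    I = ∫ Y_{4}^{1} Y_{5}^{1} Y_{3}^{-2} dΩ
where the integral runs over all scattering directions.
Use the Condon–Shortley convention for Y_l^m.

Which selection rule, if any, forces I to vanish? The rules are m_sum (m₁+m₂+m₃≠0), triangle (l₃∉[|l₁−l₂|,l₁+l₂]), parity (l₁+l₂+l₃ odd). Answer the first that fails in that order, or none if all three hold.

Σmᵢ = 0  ✓
l₃∈[|l₁−l₂|,l₁+l₂]=[1,9], have l₃=3  ✓
Σlᵢ = 12 ⇒ even  ✓

none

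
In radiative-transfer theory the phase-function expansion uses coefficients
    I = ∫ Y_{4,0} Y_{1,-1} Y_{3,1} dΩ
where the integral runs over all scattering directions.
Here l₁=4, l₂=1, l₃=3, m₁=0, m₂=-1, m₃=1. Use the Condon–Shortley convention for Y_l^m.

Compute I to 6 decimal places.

0.150786

m-sum 0 ✓  L=8 even ✓  3≤3≤5 ✓
Π(2lᵢ+1) = 9×3×7 = 189
triangle coeff Δ(4,1,3) = 1/252
Σ_t [1,1]: t=1:−1/36 = -1/36
(3j)²=4/63 [(4 1 3; 0 0 0)], sign=+1
Σ_t [0,0]: t=0:+1/96 = 1/96
(3j)²=1/42 [(4 1 3; 0 -1 1)], sign=+1
⇒ 4πI² = 2/7
I = (+1)√(2/7/(4π)) = 0.15078601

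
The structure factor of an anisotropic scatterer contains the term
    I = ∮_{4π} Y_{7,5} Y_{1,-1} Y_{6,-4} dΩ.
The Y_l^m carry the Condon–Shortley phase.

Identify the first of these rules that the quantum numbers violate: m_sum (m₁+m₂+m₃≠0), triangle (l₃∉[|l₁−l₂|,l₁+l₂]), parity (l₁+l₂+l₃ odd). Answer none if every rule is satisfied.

m₁+m₂+m₃ = 5 − 1 − 4 = 0  ✓
triangle: |7−1|=6 ≤ l₃=6 ≤ 7+1=8  ✓
parity: l₁+l₂+l₃ = 14 is even  ✓

none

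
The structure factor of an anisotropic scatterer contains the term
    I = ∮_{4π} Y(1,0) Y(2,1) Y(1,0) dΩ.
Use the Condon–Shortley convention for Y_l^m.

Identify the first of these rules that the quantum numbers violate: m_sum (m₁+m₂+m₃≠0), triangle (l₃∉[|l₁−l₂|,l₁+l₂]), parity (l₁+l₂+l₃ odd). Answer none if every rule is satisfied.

m_sum

Σmᵢ = 1  ✗
l₃∈[|l₁−l₂|,l₁+l₂]=[1,3], have l₃=1
Σlᵢ = 4 ⇒ even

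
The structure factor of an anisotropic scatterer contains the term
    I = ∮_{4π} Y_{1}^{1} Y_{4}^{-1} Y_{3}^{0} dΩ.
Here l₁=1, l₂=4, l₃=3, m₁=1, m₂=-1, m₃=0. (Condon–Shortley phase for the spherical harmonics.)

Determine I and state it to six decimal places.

-0.194664

Checks pass: Σm=0; 8 even; l₃=3∈[3,5].
(2·1+1)(2·4+1)(2·3+1) = 189
Δ: 2! 0! 6! / 9! → 1/252
sum: t=1:−1/36 = -1/36
3j²(1 4 3; 0 0 0) = Δ·Π!·Σ² = 4/63  (sign +1)
sum: t=0:+1/72 = 1/72
3j²(1 4 3; 1 -1 0) = Δ·Π!·Σ² = 5/126  (sign -1)
combine: 4πI² = 189·4/63·5/126 = 10/21
take √, sign -1: I = -0.19466390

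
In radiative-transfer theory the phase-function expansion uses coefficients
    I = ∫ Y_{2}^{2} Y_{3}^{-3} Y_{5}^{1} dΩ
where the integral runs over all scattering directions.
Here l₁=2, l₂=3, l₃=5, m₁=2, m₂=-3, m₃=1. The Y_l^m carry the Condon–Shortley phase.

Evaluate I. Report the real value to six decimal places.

-0.023961

Rules hold: Σm=0, L=10 even, 1≤5≤5.
N = 5·7·11 = 385
Δ = 0!·4!·6!/11! = 1/2310
Racah Σ t=0..0: t=0:+1/144 = 1/144
⇒ 3j(2 3 5; 0 0 0)² = 10/231, sgn -1
Racah Σ t=0..0: t=0:+1/17280 = 1/17280
⇒ 3j(2 3 5; 2 -3 1)² = 1/2310, sgn +1
4πI² = N·(3j₀)²·(3jₘ)² = 5/693
I = -1·√(0.00721501/4π) = -0.02396147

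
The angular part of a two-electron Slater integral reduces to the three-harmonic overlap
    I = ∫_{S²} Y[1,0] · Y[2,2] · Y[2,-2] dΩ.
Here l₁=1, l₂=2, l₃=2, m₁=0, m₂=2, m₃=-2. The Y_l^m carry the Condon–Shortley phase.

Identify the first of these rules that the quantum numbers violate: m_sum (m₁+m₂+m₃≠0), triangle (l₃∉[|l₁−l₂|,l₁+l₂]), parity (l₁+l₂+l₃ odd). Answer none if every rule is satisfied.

Σmᵢ = 0  ✓
l₃∈[|l₁−l₂|,l₁+l₂]=[1,3], have l₃=2  ✓
Σlᵢ = 5 ⇒ odd  ✗

parity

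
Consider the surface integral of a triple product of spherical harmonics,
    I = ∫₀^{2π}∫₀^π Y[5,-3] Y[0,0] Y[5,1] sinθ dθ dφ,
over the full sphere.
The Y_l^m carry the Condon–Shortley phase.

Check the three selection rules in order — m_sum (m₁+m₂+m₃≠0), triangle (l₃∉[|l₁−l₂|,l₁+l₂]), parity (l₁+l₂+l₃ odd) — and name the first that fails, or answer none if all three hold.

m_sum

azimuthal sum: -3 + 0 + 1 = -2  ✗
5 ≤ 5 ≤ 5 (triangle on l)
L = 5 + 0 + 5 = 10 (even)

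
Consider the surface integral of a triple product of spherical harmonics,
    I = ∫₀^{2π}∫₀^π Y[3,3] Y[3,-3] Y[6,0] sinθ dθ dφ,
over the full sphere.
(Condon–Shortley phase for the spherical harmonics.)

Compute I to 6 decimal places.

Rules hold: Σm=0, L=12 even, 0≤6≤6.
N = 7·7·13 = 637
Δ = 0!·6!·6!/13! = 1/12012
Racah Σ t=0..0: t=0:+1/1296 = 1/1296
⇒ 3j(3 3 6; 0 0 0)² = 100/3003, sgn +1
Racah Σ t=0..0: t=0:+1/518400 = 1/518400
⇒ 3j(3 3 6; 3 -3 0)² = 1/12012, sgn +1
4πI² = N·(3j₀)²·(3jₘ)² = 25/14157
I = +1·√(0.00176591/4π) = 0.01185440

0.011854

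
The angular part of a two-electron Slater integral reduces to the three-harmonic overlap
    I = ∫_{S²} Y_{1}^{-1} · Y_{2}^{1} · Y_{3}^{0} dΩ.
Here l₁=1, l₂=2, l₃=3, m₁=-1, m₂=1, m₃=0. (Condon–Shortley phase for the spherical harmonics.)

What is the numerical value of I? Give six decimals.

m-sum 0 ✓  L=6 even ✓  1≤3≤3 ✓
Π(2lᵢ+1) = 3×5×7 = 105
triangle coeff Δ(1,2,3) = 1/105
Σ_t [0,0]: t=0:+1/4 = 1/4
(3j)²=3/35 [(1 2 3; 0 0 0)], sign=-1
Σ_t [0,0]: t=0:+1/12 = 1/12
(3j)²=1/35 [(1 2 3; -1 1 0)], sign=-1
⇒ 4πI² = 9/35
I = (+1)√(9/35/(4π)) = 0.14304817

0.143048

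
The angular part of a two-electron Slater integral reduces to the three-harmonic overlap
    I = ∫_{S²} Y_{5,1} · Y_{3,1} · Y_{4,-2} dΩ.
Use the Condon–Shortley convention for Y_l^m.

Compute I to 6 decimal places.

m-sum 0 ✓  L=12 even ✓  2≤4≤8 ✓
Π(2lᵢ+1) = 11×7×9 = 693
triangle coeff Δ(5,3,4) = 1/180180
Σ_t [1,3]: t=1:−1/576 t=2:+1/144 t=3:−1/576 = 1/288
(3j)²=20/1001 [(5 3 4; 0 0 0)], sign=+1
Σ_t [2,4]: t=2:+1/384 t=3:−1/720 t=4:+1/34560 = 43/34560
(3j)²=1849/180180 [(5 3 4; 1 1 -2)], sign=+1
⇒ 4πI² = 1849/13013
I = (+1)√(1849/13013/(4π)) = 0.10633465

0.106335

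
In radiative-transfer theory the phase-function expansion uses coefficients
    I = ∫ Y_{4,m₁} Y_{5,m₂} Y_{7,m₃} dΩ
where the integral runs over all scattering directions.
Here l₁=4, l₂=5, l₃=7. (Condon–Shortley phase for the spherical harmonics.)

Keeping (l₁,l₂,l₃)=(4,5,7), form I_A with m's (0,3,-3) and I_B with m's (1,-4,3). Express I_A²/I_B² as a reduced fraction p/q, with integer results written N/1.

1058/7605

Same 4,5,7: normalisation and zero-m 3j drop out of the ratio.
A: Δ: 2! 6! 8! / 17! → 1/6126120; sum: t=0:+1/3870720 t=1:−1/181440 t=2:+1/138240 = 23/11612160; 3j²(4 5 7; 0 3 -3) = Δ·Π!·Σ² = 529/204204  (sign +1)
B: Δ: 2! 6! 8! / 17! → 1/6126120; sum: t=0:+1/362880 t=1:−1/1935360 = 13/5806080; 3j²(4 5 7; 1 -4 3) = Δ·Π!·Σ² = 195/10472  (sign +1)
I_A²/I_B² = (529/204204)/(195/10472) = 1058/7605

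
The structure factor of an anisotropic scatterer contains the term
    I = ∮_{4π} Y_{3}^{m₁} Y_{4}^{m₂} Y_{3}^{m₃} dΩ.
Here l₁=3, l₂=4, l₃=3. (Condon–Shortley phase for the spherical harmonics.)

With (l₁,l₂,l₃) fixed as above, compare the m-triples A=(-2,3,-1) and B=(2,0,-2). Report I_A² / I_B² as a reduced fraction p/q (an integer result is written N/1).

Shared (l₁,l₂,l₃)=(3,4,3): N and (l;000)² cancel in I_A²/I_B².
A: Δ = 4!·2!·4!/11! = 1/34650; Racah Σ t=3..4: t=3:−1/288 t=4:+1/144 = 1/288; ⇒ 3j(3 4 3; -2 3 -1)² = 1/99, sgn +1
B: Δ = 4!·2!·4!/11! = 1/34650; Racah Σ t=0..1: t=0:+1/576 t=1:−1/72 = -7/576; ⇒ 3j(3 4 3; 2 0 -2)² = 7/198, sgn +1
I_A²/I_B² = (1/99)/(7/198) = 2/7

2/7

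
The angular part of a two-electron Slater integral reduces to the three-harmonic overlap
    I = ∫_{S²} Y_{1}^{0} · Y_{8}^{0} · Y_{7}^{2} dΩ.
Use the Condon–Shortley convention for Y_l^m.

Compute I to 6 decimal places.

0 + 0 + 2 = 2 ≠ 0: azimuthal integral kills it; I = 0

0.000000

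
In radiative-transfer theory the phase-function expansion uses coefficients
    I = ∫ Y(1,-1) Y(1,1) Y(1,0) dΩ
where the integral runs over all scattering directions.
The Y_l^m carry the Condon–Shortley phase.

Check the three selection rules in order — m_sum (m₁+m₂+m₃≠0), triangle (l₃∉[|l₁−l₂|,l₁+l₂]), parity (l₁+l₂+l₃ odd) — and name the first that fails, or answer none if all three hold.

azimuthal sum: -1 + 1 + 0 = 0  ✓
0 ≤ 1 ≤ 2 (triangle on l)  ✓
L = 1 + 1 + 1 = 3 (odd)  ✗

parity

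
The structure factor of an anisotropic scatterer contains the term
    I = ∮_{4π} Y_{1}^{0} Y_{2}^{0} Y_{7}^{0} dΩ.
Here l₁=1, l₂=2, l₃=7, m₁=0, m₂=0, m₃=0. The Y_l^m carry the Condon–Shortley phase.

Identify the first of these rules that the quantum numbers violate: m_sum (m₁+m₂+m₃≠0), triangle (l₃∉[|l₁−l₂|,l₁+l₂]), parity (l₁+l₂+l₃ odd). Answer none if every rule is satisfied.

triangle

azimuthal sum: 0 + 0 + 0 = 0  ✓
1 ≤ 7 ≤ 3 (triangle on l)  ✗
L = 1 + 2 + 7 = 10 (even)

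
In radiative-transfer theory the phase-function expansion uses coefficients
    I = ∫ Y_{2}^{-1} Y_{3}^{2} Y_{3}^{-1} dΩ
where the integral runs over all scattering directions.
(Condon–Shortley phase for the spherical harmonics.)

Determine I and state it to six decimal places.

m-sum 0 ✓  L=8 even ✓  1≤3≤5 ✓
Π(2lᵢ+1) = 5×7×7 = 245
triangle coeff Δ(2,3,3) = 1/3780
Σ_t [0,2]: t=0:+1/24 t=1:−1/4 t=2:+1/24 = -1/6
(3j)²=4/105 [(2 3 3; 0 0 0)], sign=+1
Σ_t [1,2]: t=1:−1/48 t=2:+1/12 = 1/16
(3j)²=1/28 [(2 3 3; -1 2 -1)], sign=+1
⇒ 4πI² = 1/3
I = (+1)√(1/3/(4π)) = 0.16286750

0.162868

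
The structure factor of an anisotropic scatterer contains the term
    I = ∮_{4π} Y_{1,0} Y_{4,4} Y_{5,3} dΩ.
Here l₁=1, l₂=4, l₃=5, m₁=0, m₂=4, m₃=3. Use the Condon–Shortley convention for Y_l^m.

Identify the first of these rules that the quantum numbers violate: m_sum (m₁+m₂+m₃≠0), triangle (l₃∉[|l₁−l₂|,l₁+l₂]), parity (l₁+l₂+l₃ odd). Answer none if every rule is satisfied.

m_sum

m₁+m₂+m₃ = 0 + 4 + 3 = 7  ✗
triangle: |1−4|=3 ≤ l₃=5 ≤ 1+4=5
parity: l₁+l₂+l₃ = 10 is even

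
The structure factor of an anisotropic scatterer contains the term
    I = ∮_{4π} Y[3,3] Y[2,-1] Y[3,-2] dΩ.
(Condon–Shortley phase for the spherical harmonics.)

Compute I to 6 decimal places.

-0.210261

Rules hold: Σm=0, L=8 even, 1≤3≤5.
N = 7·5·7 = 245
Δ = 2!·4!·2!/9! = 1/3780
Racah Σ t=0..2: t=0:+1/24 t=1:−1/4 t=2:+1/24 = -1/6
⇒ 3j(3 2 3; 0 0 0)² = 4/105, sgn +1
Racah Σ t=0..0: t=0:+1/48 = 1/48
⇒ 3j(3 2 3; 3 -1 -2)² = 5/84, sgn -1
4πI² = N·(3j₀)²·(3jₘ)² = 5/9
I = -1·√(0.555556/4π) = -0.21026104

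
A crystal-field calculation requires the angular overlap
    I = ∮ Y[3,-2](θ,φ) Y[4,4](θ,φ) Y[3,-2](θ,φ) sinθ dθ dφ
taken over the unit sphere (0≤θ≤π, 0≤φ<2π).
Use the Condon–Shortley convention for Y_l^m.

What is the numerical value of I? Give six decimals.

Checks pass: Σm=0; 10 even; l₃=3∈[1,7].
(2·3+1)(2·4+1)(2·3+1) = 441
Δ: 4! 2! 4! / 11! → 1/34650
sum: t=1:−1/72 t=2:+1/16 t=3:−1/72 = 5/144
3j²(3 4 3; 0 0 0) = Δ·Π!·Σ² = 2/77  (sign -1)
sum: t=4:+1/576 = 1/576
3j²(3 4 3; -2 4 -2) = Δ·Π!·Σ² = 5/99  (sign -1)
combine: 4πI² = 441·2/77·5/99 = 70/121
take √, sign +1: I = 0.21456131

0.214561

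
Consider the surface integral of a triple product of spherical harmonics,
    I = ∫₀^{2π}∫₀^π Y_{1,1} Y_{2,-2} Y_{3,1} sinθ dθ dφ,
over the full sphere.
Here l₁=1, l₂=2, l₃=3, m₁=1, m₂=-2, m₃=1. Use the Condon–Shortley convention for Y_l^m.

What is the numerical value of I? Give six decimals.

-0.082589

Checks pass: Σm=0; 6 even; l₃=3∈[1,3].
(2·1+1)(2·2+1)(2·3+1) = 105
Δ: 0! 2! 4! / 7! → 1/105
sum: t=0:+1/4 = 1/4
3j²(1 2 3; 0 0 0) = Δ·Π!·Σ² = 3/35  (sign -1)
sum: t=0:+1/48 = 1/48
3j²(1 2 3; 1 -2 1) = Δ·Π!·Σ² = 1/105  (sign +1)
combine: 4πI² = 105·3/35·1/105 = 3/35
take √, sign -1: I = -0.08258890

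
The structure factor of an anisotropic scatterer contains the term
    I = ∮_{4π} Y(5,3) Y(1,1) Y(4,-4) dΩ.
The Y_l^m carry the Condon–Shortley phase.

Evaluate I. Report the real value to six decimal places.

-0.049106

Rules hold: Σm=0, L=10 even, 4≤4≤6.
N = 11·3·9 = 297
Δ = 2!·8!·0!/11! = 1/495
Racah Σ t=1..1: t=1:−1/576 = -1/576
⇒ 3j(5 1 4; 0 0 0)² = 5/99, sgn -1
Racah Σ t=2..2: t=2:+1/80640 = 1/80640
⇒ 3j(5 1 4; 3 1 -4)² = 1/495, sgn +1
4πI² = N·(3j₀)²·(3jₘ)² = 1/33
I = -1·√(0.030303/4π) = -0.04910640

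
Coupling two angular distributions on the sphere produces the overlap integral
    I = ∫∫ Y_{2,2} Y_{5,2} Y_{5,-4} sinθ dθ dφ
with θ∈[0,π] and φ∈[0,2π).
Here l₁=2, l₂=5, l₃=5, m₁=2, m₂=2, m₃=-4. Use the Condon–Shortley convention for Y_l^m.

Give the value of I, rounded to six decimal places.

-0.137240

Checks pass: Σm=0; 12 even; l₃=5∈[3,7].
(2·2+1)(2·5+1)(2·5+1) = 605
Δ: 2! 2! 8! / 13! → 1/38610
sum: t=0:+1/2880 t=1:−1/576 t=2:+1/2880 = -1/960
3j²(2 5 5; 0 0 0) = Δ·Π!·Σ² = 10/429  (sign +1)
sum: t=0:+1/20160 = 1/20160
3j²(2 5 5; 2 2 -4) = Δ·Π!·Σ² = 12/715  (sign -1)
combine: 4πI² = 605·10/429·12/715 = 40/169
take √, sign -1: I = -0.13724032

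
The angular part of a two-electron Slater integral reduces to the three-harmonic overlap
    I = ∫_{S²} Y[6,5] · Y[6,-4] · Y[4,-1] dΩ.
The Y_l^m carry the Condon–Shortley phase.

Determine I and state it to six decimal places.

0.047465

m-sum 0 ✓  L=16 even ✓  0≤4≤12 ✓
Π(2lᵢ+1) = 13×13×9 = 1521
triangle coeff Δ(6,6,4) = 1/15315300
Σ_t [2,6]: t=2:+1/829440 t=3:−1/25920 t=4:+1/9216 t=5:−1/25920 t=6:+1/829440 = 7/207360
(3j)²=28/2431 [(6 6 4; 0 0 0)], sign=+1
Σ_t [0,1]: t=0:+1/967680 t=1:−1/725760 = -1/2903040
(3j)²=5/3094 [(6 6 4; 5 -4 -1)], sign=+1
⇒ 4πI² = 90/3179
I = (+1)√(90/3179/(4π)) = 0.04746473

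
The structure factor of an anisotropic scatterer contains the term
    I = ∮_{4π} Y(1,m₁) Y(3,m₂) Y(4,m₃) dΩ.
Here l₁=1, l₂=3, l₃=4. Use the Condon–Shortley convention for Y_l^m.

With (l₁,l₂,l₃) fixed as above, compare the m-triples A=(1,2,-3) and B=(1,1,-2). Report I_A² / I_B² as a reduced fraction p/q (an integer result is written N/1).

Shared (l₁,l₂,l₃)=(1,3,4): N and (l;000)² cancel in I_A²/I_B².
A: Δ = 0!·2!·6!/9! = 1/252; Racah Σ t=0..0: t=0:+1/240 = 1/240; ⇒ 3j(1 3 4; 1 2 -3)² = 1/12, sgn -1
B: Δ = 0!·2!·6!/9! = 1/252; Racah Σ t=0..0: t=0:+1/96 = 1/96; ⇒ 3j(1 3 4; 1 1 -2)² = 5/84, sgn +1
I_A²/I_B² = (1/12)/(5/84) = 7/5

7/5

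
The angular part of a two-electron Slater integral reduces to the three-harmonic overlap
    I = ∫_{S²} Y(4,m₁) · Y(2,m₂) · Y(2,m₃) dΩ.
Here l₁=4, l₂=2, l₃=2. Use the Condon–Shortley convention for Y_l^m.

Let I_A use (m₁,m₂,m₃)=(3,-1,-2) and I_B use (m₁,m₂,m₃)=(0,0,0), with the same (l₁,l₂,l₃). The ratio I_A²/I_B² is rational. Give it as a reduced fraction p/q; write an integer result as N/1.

Shared (l₁,l₂,l₃)=(4,2,2): N and (l;000)² cancel in I_A²/I_B².
A: Δ = 4!·4!·0!/9! = 1/630; Racah Σ t=1..1: t=1:−1/144 = -1/144; ⇒ 3j(4 2 2; 3 -1 -2)² = 1/18, sgn -1
B: Δ = 4!·4!·0!/9! = 1/630; Racah Σ t=2..2: t=2:+1/16 = 1/16; ⇒ 3j(4 2 2; 0 0 0)² = 2/35, sgn +1
I_A²/I_B² = (1/18)/(2/35) = 35/36

35/36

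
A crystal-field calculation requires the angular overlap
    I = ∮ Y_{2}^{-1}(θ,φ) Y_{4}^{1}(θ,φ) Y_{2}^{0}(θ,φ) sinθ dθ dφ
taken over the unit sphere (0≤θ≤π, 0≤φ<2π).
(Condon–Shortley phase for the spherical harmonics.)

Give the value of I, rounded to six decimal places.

-0.220728

Rules hold: Σm=0, L=8 even, 2≤2≤6.
N = 5·9·5 = 225
Δ = 4!·0!·4!/9! = 1/630
Racah Σ t=2..2: t=2:+1/16 = 1/16
⇒ 3j(2 4 2; 0 0 0)² = 2/35, sgn +1
Racah Σ t=3..3: t=3:−1/24 = -1/24
⇒ 3j(2 4 2; -1 1 0)² = 1/21, sgn -1
4πI² = N·(3j₀)²·(3jₘ)² = 30/49
I = -1·√(0.612245/4π) = -0.22072812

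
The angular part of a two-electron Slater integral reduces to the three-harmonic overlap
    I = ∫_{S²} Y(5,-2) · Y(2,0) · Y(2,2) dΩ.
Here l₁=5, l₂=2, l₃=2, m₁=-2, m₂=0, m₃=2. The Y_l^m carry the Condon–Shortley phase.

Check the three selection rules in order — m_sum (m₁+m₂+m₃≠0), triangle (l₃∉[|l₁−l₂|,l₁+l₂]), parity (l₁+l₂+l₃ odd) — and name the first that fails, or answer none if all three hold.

triangle

m₁+m₂+m₃ = -2 + 0 + 2 = 0  ✓
triangle: |5−2|=3 ≤ l₃=2 ≤ 5+2=7  ✗
parity: l₁+l₂+l₃ = 9 is odd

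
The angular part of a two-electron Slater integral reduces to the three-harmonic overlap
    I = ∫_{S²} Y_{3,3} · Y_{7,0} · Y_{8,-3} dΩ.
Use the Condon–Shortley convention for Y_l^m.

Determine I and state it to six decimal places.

0.183025

Rules hold: Σm=0, L=18 even, 4≤8≤10.
N = 7·15·17 = 1785
Δ = 2!·4!·12!/19! = 1/5290740
Racah Σ t=0..2: t=0:+1/7257600 t=1:−1/2073600 t=2:+1/7257600 = -1/4838400
⇒ 3j(3 7 8; 0 0 0)² = 252/20995, sgn -1
Racah Σ t=0..0: t=0:+1/29030400 = 1/29030400
⇒ 3j(3 7 8; 3 0 -3)² = 165/8398, sgn -1
4πI² = N·(3j₀)²·(3jₘ)² = 436590/1037153
I = +1·√(0.42095/4π) = 0.18302506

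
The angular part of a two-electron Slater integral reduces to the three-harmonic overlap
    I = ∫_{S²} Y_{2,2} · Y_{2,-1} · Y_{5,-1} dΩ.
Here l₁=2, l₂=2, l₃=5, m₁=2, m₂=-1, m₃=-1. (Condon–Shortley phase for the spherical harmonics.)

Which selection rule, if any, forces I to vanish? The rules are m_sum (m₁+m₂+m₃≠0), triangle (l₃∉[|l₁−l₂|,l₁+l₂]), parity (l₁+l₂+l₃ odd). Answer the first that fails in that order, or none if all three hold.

Σmᵢ = 0  ✓
l₃∈[|l₁−l₂|,l₁+l₂]=[0,4], have l₃=5  ✗
Σlᵢ = 9 ⇒ odd

triangle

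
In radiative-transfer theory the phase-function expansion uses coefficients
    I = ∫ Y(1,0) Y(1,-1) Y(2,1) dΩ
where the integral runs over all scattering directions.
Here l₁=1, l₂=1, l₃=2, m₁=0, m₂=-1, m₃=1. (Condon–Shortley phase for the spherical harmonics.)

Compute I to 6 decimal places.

Rules hold: Σm=0, L=4 even, 0≤2≤2.
N = 3·3·5 = 45
Δ = 0!·2!·2!/5! = 1/30
Racah Σ t=0..0: t=0:+1/1 = 1/1
⇒ 3j(1 1 2; 0 0 0)² = 2/15, sgn +1
Racah Σ t=0..0: t=0:+1/2 = 1/2
⇒ 3j(1 1 2; 0 -1 1)² = 1/10, sgn -1
4πI² = N·(3j₀)²·(3jₘ)² = 3/5
I = -1·√(0.6/4π) = -0.21850969

-0.218510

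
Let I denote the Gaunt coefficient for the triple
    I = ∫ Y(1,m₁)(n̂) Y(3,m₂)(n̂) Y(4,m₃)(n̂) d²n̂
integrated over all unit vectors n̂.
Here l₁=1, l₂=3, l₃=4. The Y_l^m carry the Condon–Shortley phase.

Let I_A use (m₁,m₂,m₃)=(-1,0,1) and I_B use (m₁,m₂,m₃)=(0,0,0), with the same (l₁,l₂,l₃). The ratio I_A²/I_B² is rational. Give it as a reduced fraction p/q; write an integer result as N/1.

5/8

Shared (l₁,l₂,l₃)=(1,3,4): N and (l;000)² cancel in I_A²/I_B².
A: Δ = 0!·2!·6!/9! = 1/252; Racah Σ t=0..0: t=0:+1/72 = 1/72; ⇒ 3j(1 3 4; -1 0 1)² = 5/126, sgn -1
B: Δ = 0!·2!·6!/9! = 1/252; Racah Σ t=0..0: t=0:+1/36 = 1/36; ⇒ 3j(1 3 4; 0 0 0)² = 4/63, sgn +1
I_A²/I_B² = (5/126)/(4/63) = 5/8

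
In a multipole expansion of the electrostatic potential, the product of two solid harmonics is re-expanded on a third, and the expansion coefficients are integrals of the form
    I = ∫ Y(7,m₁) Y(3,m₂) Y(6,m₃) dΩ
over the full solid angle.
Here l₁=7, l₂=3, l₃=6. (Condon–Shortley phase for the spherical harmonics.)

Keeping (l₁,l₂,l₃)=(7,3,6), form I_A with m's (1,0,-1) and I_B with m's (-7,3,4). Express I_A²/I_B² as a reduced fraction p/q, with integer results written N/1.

l's match ⇒ only the (l;m) 3-j factors differ between A and B.
A: triangle coeff Δ(7,3,6) = 1/2042040; Σ_t [1,3]: t=1:−1/172800 t=2:+1/69120 t=3:−1/362880 = 43/7257600; (3j)²=1849/170170 [(7 3 6; 1 0 -1)], sign=-1
B: triangle coeff Δ(7,3,6) = 1/2042040; Σ_t [4,4]: t=4:+1/174182400 = 1/174182400; (3j)²=1/136 [(7 3 6; -7 3 4)], sign=+1
I_A²/I_B² = (1849/170170)/(1/136) = 7396/5005

7396/5005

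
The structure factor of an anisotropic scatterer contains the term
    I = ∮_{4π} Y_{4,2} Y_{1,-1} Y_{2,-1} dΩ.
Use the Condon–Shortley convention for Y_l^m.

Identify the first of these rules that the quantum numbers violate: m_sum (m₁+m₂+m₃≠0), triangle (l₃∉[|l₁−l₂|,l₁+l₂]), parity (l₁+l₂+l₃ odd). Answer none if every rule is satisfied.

triangle

Σmᵢ = 0  ✓
l₃∈[|l₁−l₂|,l₁+l₂]=[3,5], have l₃=2  ✗
Σlᵢ = 7 ⇒ odd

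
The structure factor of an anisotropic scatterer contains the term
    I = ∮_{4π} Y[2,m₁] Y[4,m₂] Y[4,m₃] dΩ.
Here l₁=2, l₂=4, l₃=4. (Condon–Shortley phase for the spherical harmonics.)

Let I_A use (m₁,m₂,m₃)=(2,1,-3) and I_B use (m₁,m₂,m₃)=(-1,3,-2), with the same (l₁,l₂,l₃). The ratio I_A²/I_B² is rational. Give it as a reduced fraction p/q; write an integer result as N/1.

Same 2,4,4: normalisation and zero-m 3j drop out of the ratio.
A: Δ: 2! 2! 6! / 11! → 1/13860; sum: t=0:+1/480 = 1/480; 3j²(2 4 4; 2 1 -3) = Δ·Π!·Σ² = 3/110  (sign -1)
B: Δ: 2! 2! 6! / 11! → 1/13860; sum: t=1:−1/1440 t=2:+1/240 = 1/288; 3j²(2 4 4; -1 3 -2) = Δ·Π!·Σ² = 5/132  (sign +1)
I_A²/I_B² = (3/110)/(5/132) = 18/25

18/25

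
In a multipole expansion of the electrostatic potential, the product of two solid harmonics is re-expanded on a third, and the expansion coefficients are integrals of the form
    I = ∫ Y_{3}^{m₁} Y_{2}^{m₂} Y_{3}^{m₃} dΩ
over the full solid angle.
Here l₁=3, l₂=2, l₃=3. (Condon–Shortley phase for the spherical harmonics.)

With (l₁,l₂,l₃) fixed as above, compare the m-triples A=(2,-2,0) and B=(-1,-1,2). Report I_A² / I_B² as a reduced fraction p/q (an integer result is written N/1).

4/3

l's match ⇒ only the (l;m) 3-j factors differ between A and B.
A: triangle coeff Δ(3,2,3) = 1/3780; Σ_t [0,0]: t=0:+1/24 = 1/24; (3j)²=1/21 [(3 2 3; 2 -2 0)], sign=-1
B: triangle coeff Δ(3,2,3) = 1/3780; Σ_t [0,1]: t=0:+1/48 t=1:−1/12 = -1/16; (3j)²=1/28 [(3 2 3; -1 -1 2)], sign=+1
I_A²/I_B² = (1/21)/(1/28) = 4/3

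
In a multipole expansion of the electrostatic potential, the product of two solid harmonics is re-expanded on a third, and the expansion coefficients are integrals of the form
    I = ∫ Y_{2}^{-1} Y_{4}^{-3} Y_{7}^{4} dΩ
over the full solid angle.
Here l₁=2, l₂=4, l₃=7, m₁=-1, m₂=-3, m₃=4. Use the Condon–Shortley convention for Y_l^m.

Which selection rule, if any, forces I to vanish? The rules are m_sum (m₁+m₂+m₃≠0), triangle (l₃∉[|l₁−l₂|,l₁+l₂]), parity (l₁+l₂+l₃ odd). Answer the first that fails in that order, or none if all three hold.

m₁+m₂+m₃ = -1 − 3 + 4 = 0  ✓
triangle: |2−4|=2 ≤ l₃=7 ≤ 2+4=6  ✗
parity: l₁+l₂+l₃ = 13 is odd

triangle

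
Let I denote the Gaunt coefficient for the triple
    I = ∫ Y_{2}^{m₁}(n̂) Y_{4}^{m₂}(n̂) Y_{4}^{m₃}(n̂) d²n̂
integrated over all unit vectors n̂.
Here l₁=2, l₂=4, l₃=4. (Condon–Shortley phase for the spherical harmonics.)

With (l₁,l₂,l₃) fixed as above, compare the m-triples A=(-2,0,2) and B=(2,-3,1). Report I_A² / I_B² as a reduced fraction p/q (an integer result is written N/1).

Shared (l₁,l₂,l₃)=(2,4,4): N and (l;000)² cancel in I_A²/I_B².
A: Δ = 2!·2!·6!/11! = 1/13860; Racah Σ t=2..2: t=2:+1/192 = 1/192; ⇒ 3j(2 4 4; -2 0 2)² = 3/77, sgn +1
B: Δ = 2!·2!·6!/11! = 1/13860; Racah Σ t=0..0: t=0:+1/480 = 1/480; ⇒ 3j(2 4 4; 2 -3 1)² = 3/110, sgn -1
I_A²/I_B² = (3/77)/(3/110) = 10/7

10/7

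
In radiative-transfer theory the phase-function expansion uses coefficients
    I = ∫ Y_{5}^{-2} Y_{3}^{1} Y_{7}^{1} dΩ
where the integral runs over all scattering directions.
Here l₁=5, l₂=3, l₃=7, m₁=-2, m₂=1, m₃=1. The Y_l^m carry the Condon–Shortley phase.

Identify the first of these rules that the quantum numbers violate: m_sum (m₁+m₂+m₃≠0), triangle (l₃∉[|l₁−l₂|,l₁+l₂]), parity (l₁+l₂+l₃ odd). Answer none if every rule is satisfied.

azimuthal sum: -2 + 1 + 1 = 0  ✓
2 ≤ 7 ≤ 8 (triangle on l)  ✓
L = 5 + 3 + 7 = 15 (odd)  ✗

parity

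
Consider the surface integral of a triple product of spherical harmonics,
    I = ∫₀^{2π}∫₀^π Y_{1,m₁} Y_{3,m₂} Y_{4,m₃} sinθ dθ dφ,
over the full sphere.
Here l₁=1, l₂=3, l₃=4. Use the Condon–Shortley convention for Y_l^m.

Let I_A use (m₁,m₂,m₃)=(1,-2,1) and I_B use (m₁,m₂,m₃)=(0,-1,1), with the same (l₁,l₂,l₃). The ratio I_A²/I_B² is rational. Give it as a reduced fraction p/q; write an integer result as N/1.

1/5

Shared (l₁,l₂,l₃)=(1,3,4): N and (l;000)² cancel in I_A²/I_B².
A: Δ = 0!·2!·6!/9! = 1/252; Racah Σ t=0..0: t=0:+1/240 = 1/240; ⇒ 3j(1 3 4; 1 -2 1)² = 1/84, sgn -1
B: Δ = 0!·2!·6!/9! = 1/252; Racah Σ t=0..0: t=0:+1/48 = 1/48; ⇒ 3j(1 3 4; 0 -1 1)² = 5/84, sgn -1
I_A²/I_B² = (1/84)/(5/84) = 1/5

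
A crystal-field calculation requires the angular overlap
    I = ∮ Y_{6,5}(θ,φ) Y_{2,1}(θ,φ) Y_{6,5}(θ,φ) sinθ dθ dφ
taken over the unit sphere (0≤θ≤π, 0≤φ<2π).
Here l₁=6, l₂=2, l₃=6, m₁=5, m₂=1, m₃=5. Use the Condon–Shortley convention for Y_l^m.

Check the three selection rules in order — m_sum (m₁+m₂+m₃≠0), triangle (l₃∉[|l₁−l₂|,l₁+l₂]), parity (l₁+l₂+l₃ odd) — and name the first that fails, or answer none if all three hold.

Σmᵢ = 11  ✗
l₃∈[|l₁−l₂|,l₁+l₂]=[4,8], have l₃=6
Σlᵢ = 14 ⇒ even

m_sum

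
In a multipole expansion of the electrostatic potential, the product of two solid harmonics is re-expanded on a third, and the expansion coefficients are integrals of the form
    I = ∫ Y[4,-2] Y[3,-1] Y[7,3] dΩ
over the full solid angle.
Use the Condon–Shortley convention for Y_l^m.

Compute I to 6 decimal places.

Checks pass: Σm=0; 14 even; l₃=7∈[1,7].
(2·4+1)(2·3+1)(2·7+1) = 945
Δ: 0! 8! 6! / 15! → 1/45045
sum: t=0:+1/20736 = 1/20736
3j²(4 3 7; 0 0 0) = Δ·Π!·Σ² = 35/1287  (sign -1)
sum: t=0:+1/69120 = 1/69120
3j²(4 3 7; -2 -1 3) = Δ·Π!·Σ² = 4/143  (sign +1)
combine: 4πI² = 945·35/1287·4/143 = 14700/20449
take √, sign -1: I = -0.23917605

-0.239176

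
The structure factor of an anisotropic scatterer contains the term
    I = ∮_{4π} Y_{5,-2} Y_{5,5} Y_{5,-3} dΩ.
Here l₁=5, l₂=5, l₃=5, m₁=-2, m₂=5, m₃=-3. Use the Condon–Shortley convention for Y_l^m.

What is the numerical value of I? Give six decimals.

l₁+l₂+l₃=15 is odd: 3j(l;000)=0 ⇒ I=0

0.000000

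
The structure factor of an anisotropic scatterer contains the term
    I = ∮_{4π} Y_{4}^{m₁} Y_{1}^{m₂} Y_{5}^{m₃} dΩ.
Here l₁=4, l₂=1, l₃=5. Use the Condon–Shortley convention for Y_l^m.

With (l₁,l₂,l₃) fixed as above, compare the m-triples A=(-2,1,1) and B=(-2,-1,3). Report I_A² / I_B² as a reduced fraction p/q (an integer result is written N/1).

3/14

l's match ⇒ only the (l;m) 3-j factors differ between A and B.
A: triangle coeff Δ(4,1,5) = 1/495; Σ_t [0,0]: t=0:+1/2880 = 1/2880; (3j)²=2/165 [(4 1 5; -2 1 1)], sign=+1
B: triangle coeff Δ(4,1,5) = 1/495; Σ_t [0,0]: t=0:+1/2880 = 1/2880; (3j)²=28/495 [(4 1 5; -2 -1 3)], sign=+1
I_A²/I_B² = (2/165)/(28/495) = 3/14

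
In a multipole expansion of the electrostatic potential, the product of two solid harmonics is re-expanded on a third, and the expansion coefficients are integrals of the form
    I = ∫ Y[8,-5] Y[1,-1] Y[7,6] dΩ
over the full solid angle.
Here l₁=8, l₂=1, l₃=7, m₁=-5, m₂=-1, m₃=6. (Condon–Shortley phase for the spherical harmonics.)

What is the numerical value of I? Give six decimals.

Checks pass: Σm=0; 16 even; l₃=7∈[7,9].
(2·8+1)(2·1+1)(2·7+1) = 765
Δ: 2! 14! 0! / 17! → 1/2040
sum: t=1:−1/25401600 = -1/25401600
3j²(8 1 7; 0 0 0) = Δ·Π!·Σ² = 8/255  (sign +1)
sum: t=0:+1/12454041600 = 1/12454041600
3j²(8 1 7; -5 -1 6) = Δ·Π!·Σ² = 1/680  (sign -1)
combine: 4πI² = 765·8/255·1/680 = 3/85
take √, sign -1: I = -0.05299638

-0.052996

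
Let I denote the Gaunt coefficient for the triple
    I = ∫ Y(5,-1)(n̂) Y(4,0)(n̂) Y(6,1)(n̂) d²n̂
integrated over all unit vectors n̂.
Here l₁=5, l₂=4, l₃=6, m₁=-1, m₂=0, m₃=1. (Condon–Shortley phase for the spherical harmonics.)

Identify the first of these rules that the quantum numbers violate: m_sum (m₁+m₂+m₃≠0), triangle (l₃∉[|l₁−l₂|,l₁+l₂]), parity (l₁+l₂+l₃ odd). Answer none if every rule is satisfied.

parity

Σmᵢ = 0  ✓
l₃∈[|l₁−l₂|,l₁+l₂]=[1,9], have l₃=6  ✓
Σlᵢ = 15 ⇒ odd  ✗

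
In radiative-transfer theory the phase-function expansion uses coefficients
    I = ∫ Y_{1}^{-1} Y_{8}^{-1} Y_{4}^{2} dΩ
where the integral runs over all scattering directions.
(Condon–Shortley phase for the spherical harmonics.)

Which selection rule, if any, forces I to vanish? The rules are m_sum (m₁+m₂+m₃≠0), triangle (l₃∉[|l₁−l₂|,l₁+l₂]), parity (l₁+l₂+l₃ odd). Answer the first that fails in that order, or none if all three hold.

m₁+m₂+m₃ = -1 − 1 + 2 = 0  ✓
triangle: |1−8|=7 ≤ l₃=4 ≤ 1+8=9  ✗
parity: l₁+l₂+l₃ = 13 is odd

triangle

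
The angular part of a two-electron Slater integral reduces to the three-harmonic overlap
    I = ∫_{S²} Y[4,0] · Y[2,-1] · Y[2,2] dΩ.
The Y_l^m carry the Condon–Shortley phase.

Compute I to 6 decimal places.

0 − 1 + 2 = 1 ≠ 0: azimuthal integral kills it; I = 0

0.000000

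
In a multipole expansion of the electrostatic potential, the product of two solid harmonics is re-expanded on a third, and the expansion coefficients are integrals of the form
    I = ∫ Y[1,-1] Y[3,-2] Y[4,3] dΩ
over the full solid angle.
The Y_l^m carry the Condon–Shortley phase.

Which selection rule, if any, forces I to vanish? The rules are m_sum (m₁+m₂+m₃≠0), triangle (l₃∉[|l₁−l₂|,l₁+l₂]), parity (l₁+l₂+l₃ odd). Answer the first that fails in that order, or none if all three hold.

none

Σmᵢ = 0  ✓
l₃∈[|l₁−l₂|,l₁+l₂]=[2,4], have l₃=4  ✓
Σlᵢ = 8 ⇒ even  ✓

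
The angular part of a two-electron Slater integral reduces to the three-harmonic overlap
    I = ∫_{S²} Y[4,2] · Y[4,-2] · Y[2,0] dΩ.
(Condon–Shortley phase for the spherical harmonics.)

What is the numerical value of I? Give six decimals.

0.065536

Rules hold: Σm=0, L=10 even, 0≤2≤8.
N = 9·9·5 = 405
Δ = 6!·2!·2!/11! = 1/13860
Racah Σ t=2..4: t=2:+1/192 t=3:−1/36 t=4:+1/192 = -5/288
⇒ 3j(4 4 2; 0 0 0)² = 20/693, sgn -1
Racah Σ t=0..2: t=0:+1/2880 t=1:−1/120 t=2:+1/192 = -1/360
⇒ 3j(4 4 2; 2 -2 0)² = 16/3465, sgn -1
4πI² = N·(3j₀)²·(3jₘ)² = 320/5929
I = +1·√(0.053972/4π) = 0.06553591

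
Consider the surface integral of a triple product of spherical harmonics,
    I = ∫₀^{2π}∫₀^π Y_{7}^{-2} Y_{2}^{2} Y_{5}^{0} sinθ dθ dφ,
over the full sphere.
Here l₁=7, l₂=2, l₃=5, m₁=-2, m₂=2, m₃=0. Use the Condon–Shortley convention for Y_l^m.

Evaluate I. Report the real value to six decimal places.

0.127204

Checks pass: Σm=0; 14 even; l₃=5∈[5,9].
(2·7+1)(2·2+1)(2·5+1) = 825
Δ: 4! 10! 0! / 15! → 1/15015
sum: t=2:+1/57600 = 1/57600
3j²(7 2 5; 0 0 0) = Δ·Π!·Σ² = 21/715  (sign -1)
sum: t=4:+1/345600 = 1/345600
3j²(7 2 5; -2 2 0) = Δ·Π!·Σ² = 6/715  (sign -1)
combine: 4πI² = 825·21/715·6/715 = 378/1859
take √, sign +1: I = 0.12720415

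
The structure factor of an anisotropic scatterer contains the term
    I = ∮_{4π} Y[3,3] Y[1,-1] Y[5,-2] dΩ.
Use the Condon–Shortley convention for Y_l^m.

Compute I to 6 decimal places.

|3−1|≤5≤3+1 violated ⇒ I = 0

0.000000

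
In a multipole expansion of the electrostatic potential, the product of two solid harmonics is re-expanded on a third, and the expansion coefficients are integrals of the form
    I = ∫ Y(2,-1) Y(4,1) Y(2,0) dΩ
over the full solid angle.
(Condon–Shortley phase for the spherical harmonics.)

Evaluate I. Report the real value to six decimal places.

Rules hold: Σm=0, L=8 even, 2≤2≤6.
N = 5·9·5 = 225
Δ = 4!·0!·4!/9! = 1/630
Racah Σ t=2..2: t=2:+1/16 = 1/16
⇒ 3j(2 4 2; 0 0 0)² = 2/35, sgn +1
Racah Σ t=3..3: t=3:−1/24 = -1/24
⇒ 3j(2 4 2; -1 1 0)² = 1/21, sgn -1
4πI² = N·(3j₀)²·(3jₘ)² = 30/49
I = -1·√(0.612245/4π) = -0.22072812

-0.220728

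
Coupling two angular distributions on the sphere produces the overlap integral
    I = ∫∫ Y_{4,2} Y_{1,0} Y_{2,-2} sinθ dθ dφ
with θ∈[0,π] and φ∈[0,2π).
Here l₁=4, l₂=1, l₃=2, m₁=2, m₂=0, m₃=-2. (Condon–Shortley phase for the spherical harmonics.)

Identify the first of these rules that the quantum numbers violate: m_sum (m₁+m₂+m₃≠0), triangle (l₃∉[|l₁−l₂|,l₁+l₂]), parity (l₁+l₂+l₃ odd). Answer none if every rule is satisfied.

m₁+m₂+m₃ = 2 + 0 − 2 = 0  ✓
triangle: |4−1|=3 ≤ l₃=2 ≤ 4+1=5  ✗
parity: l₁+l₂+l₃ = 7 is odd

triangle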